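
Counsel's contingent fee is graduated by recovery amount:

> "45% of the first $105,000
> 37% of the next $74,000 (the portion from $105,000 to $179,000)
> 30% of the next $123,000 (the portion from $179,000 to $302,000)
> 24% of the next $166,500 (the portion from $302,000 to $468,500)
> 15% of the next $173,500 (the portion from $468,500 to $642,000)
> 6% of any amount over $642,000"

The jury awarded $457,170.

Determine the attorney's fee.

First $105,000 at 45% = $47,250.00
Next $74,000 at 37% = $27,380.00
Next $123,000 at 30% = $36,900.00
Remaining $155,170 at 24% = $37,240.80
Fee: $47,250.00 + $27,380.00 + $36,900.00 + $37,240.80 = $148,770.80

$148,770.80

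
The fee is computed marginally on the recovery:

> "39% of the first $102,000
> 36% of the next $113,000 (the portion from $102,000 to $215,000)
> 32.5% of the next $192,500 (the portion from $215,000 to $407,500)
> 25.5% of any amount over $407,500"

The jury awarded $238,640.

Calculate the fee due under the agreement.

First $102,000 at 39% = $39,780.00
Next $113,000 at 36% = $40,680.00
Remaining $23,640 at 32.5% = $7,683.00
Fee: $39,780.00 + $40,680.00 + $7,683.00 = $88,143.00

$88,143.00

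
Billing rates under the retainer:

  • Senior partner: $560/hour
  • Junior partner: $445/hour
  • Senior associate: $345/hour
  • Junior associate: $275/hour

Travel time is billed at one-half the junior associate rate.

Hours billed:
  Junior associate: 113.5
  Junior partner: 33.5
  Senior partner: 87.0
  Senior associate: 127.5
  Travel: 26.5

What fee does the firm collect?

Senior partner: 87.0 × $560 = $48,720.00
Junior partner: 33.5 × $445 = $14,907.50
Senior associate: 127.5 × $345 = $43,987.50
Junior associate: 113.5 × $275 = $31,212.50
Subtotal: $48,720.00 + $14,907.50 + $43,987.50 + $31,212.50 = $138,827.50
Travel: 26.5 × ($275 ÷ 2) = 26.5 × $137.50 = $3,643.75
Total: $138,827.50 + $3,643.75 = $142,471.25

$142,471.25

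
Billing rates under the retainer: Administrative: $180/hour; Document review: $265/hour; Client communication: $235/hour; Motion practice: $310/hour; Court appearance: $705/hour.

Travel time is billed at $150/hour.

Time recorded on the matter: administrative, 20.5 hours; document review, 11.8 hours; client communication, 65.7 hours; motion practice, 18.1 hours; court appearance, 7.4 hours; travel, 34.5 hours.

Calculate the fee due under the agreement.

$38,259.50

Administrative: 20.5 × $180 = $3,690.00
Document review: 11.8 × $265 = $3,127.00
Client communication: 65.7 × $235 = $15,439.50
Motion practice: 18.1 × $310 = $5,611.00
Court appearance: 7.4 × $705 = $5,217.00
Subtotal: $3,690.00 + $3,127.00 + $15,439.50 + $5,611.00 + $5,217.00 = $33,084.50
Travel: 34.5 × $150 = $5,175.00
Total: $33,084.50 + $5,175.00 = $38,259.50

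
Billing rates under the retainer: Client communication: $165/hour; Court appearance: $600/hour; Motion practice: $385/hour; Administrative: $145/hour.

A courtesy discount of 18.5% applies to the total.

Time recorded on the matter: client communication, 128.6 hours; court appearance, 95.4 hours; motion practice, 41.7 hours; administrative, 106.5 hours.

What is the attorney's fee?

$89,614.14

Client communication: 128.6 × $165 = $21,219.00
Court appearance: 95.4 × $600 = $57,240.00
Motion practice: 41.7 × $385 = $16,054.50
Administrative: 106.5 × $145 = $15,442.50
Subtotal: $109,956.00
Less 18.5% discount: −$20,341.86
Total: $109,956.00 − $20,341.86 = $89,614.14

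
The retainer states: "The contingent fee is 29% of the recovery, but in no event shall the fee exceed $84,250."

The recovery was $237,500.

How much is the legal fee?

$68,875.00

29% of $237,500 = $68,875.00
That is under the $84,250 cap.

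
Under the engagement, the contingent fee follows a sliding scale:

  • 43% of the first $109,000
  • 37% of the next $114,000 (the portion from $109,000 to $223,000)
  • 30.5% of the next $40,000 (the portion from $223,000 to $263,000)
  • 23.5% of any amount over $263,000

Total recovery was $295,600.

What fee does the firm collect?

First $109,000 at 43% = $46,870.00
Next $114,000 at 37% = $42,180.00
Next $40,000 at 30.5% = $12,200.00
Remaining $32,600 at 23.5% = $7,661.00
Fee: $46,870.00 + $42,180.00 + $12,200.00 + $7,661.00 = $108,911.00

$108,911.00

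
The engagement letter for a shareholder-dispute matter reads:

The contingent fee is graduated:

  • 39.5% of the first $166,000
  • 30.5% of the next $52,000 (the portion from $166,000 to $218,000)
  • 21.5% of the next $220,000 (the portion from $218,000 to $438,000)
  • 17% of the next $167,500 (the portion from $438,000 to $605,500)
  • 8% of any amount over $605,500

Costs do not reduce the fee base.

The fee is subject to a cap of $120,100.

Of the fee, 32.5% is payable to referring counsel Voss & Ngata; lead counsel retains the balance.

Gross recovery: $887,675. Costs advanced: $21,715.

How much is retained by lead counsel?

$81,067.50

Fee base is the gross recovery, $887,675; costs are reimbursed separately.
First $166,000 at 39.5% = $65,570.00
Next $52,000 at 30.5% = $15,860.00
Next $220,000 at 21.5% = $47,300.00
Next $167,500 at 17% = $28,475.00
Remaining $282,175 at 8% = $22,574.00
Fee: $65,570.00 + $15,860.00 + $47,300.00 + $28,475.00 + $22,574.00 = $179,779.00
$179,779.00 exceeds the $120,100 cap, so the fee is capped at $120,100.00.
Referral share: 32.5% of $120,100.00 = $39,032.50; lead counsel retains $120,100.00 − $39,032.50 = $81,067.50.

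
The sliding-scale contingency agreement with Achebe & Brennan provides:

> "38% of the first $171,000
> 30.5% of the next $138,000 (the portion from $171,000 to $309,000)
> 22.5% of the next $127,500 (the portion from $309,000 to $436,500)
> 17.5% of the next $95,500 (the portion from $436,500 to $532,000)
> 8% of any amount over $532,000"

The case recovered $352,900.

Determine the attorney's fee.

$116,947.50

First $171,000 at 38% = $64,980.00
Next $138,000 at 30.5% = $42,090.00
Remaining $43,900 at 22.5% = $9,877.50
Fee: $64,980.00 + $42,090.00 + $9,877.50 = $116,947.50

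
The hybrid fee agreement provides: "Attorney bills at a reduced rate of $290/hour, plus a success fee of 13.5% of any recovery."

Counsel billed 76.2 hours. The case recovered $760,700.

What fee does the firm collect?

$124,792.50

Hourly: 76.2 × $290 = $22,098.00
Success fee: 13.5% of $760,700 = $102,694.50
Total: $22,098.00 + $102,694.50 = $124,792.50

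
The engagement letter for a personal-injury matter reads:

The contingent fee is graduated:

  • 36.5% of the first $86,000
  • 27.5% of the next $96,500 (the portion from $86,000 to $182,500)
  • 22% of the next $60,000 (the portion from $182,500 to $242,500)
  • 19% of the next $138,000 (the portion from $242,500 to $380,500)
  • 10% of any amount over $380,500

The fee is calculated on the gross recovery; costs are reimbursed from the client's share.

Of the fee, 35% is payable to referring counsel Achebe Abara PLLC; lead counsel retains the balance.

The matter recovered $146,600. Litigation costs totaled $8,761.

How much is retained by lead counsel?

$31,235.75

Fee base is the gross recovery, $146,600; costs are reimbursed separately.
First $86,000 at 36.5% = $31,390.00
Remaining $60,600 at 27.5% = $16,665.00
Fee: $31,390.00 + $16,665.00 = $48,055.00
Referral share: 35% of $48,055.00 = $16,819.25; lead counsel retains $48,055.00 − $16,819.25 = $31,235.75.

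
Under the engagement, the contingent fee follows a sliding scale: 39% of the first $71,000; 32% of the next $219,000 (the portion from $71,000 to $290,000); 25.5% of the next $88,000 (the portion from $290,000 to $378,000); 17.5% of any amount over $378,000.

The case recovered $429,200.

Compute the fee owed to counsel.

$129,170.00

First $71,000 at 39% = $27,690.00
Next $219,000 at 32% = $70,080.00
Next $88,000 at 25.5% = $22,440.00
Remaining $51,200 at 17.5% = $8,960.00
Fee: $27,690.00 + $70,080.00 + $22,440.00 + $8,960.00 = $129,170.00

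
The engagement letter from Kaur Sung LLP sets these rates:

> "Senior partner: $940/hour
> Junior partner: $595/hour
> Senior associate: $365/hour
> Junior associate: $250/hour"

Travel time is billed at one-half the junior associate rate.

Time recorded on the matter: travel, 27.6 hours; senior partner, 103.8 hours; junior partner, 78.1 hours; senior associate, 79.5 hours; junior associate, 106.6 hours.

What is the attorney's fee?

$203,159.00

Senior partner: 103.8 × $940 = $97,572.00
Junior partner: 78.1 × $595 = $46,469.50
Senior associate: 79.5 × $365 = $29,017.50
Junior associate: 106.6 × $250 = $26,650.00
Subtotal: $97,572.00 + $46,469.50 + $29,017.50 + $26,650.00 = $199,709.00
Travel: 27.6 × ($250 ÷ 2) = 27.6 × $125.00 = $3,450.00
Total: $199,709.00 + $3,450.00 = $203,159.00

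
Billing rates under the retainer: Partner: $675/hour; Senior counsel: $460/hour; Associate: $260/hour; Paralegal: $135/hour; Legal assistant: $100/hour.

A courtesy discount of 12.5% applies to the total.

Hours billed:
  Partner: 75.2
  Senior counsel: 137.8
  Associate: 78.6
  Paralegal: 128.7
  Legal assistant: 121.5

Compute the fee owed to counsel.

Partner: 75.2 × $675 = $50,760.00
Senior counsel: 137.8 × $460 = $63,388.00
Associate: 78.6 × $260 = $20,436.00
Paralegal: 128.7 × $135 = $17,374.50
Legal assistant: 121.5 × $100 = $12,150.00
Subtotal: $164,108.50
Less 12.5% discount: −$20,513.56
Total: $164,108.50 − $20,513.56 = $143,594.94

$143,594.94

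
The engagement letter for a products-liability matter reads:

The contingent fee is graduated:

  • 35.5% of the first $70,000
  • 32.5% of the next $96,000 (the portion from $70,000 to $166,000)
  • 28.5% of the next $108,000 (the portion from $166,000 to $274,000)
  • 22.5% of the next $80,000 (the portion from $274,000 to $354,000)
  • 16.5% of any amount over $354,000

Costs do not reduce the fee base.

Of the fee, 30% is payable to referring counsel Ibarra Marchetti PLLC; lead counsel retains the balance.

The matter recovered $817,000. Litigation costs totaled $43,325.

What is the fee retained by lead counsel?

Fee base is the gross recovery, $817,000; costs are reimbursed separately.
First $70,000 at 35.5% = $24,850.00
Next $96,000 at 32.5% = $31,200.00
Next $108,000 at 28.5% = $30,780.00
Next $80,000 at 22.5% = $18,000.00
Remaining $463,000 at 16.5% = $76,395.00
Fee: $24,850.00 + $31,200.00 + $30,780.00 + $18,000.00 + $76,395.00 = $181,225.00
Referral share: 30% of $181,225.00 = $54,367.50; lead counsel retains $181,225.00 − $54,367.50 = $126,857.50.

$126,857.50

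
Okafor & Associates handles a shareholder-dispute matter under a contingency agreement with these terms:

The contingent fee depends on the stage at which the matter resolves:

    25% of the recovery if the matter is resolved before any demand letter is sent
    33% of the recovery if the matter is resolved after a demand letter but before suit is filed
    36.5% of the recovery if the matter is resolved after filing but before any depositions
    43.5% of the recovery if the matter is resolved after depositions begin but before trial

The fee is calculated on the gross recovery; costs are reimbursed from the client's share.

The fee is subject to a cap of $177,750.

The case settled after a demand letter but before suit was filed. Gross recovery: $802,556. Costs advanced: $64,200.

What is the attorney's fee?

$177,750.00

Fee base is the gross recovery, $802,556; costs are reimbursed separately.
The matter settled after a demand letter but before suit was filed, so the 33% rate applies.
$802,556 × 33% = $264,843.48
$264,843.48 exceeds the $177,750 cap, so the fee is capped at $177,750.00.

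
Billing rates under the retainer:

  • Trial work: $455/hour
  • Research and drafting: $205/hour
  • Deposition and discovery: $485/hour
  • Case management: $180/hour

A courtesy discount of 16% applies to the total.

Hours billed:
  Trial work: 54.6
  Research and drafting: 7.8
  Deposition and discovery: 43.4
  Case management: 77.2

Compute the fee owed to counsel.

Trial work: 54.6 × $455 = $24,843.00
Research and drafting: 7.8 × $205 = $1,599.00
Deposition and discovery: 43.4 × $485 = $21,049.00
Case management: 77.2 × $180 = $13,896.00
Subtotal: $61,387.00
Less 16% discount: −$9,821.92
Total: $61,387.00 − $9,821.92 = $51,565.08

$51,565.08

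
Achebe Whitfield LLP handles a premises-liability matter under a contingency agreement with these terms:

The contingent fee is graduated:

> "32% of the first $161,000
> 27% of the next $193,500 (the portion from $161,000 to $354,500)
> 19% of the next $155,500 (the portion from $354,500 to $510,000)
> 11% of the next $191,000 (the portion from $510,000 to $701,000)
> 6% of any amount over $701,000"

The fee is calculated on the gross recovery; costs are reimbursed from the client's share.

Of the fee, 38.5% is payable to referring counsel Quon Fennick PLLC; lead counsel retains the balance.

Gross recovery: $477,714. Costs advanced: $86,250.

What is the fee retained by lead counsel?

Fee base is the gross recovery, $477,714; costs are reimbursed separately.
First $161,000 at 32% = $51,520.00
Next $193,500 at 27% = $52,245.00
Remaining $123,214 at 19% = $23,410.66
Fee: $51,520.00 + $52,245.00 + $23,410.66 = $127,175.66
Referral share: 38.5% of $127,175.66 = $48,962.63; lead counsel retains $127,175.66 − $48,962.63 = $78,213.03.

$78,213.03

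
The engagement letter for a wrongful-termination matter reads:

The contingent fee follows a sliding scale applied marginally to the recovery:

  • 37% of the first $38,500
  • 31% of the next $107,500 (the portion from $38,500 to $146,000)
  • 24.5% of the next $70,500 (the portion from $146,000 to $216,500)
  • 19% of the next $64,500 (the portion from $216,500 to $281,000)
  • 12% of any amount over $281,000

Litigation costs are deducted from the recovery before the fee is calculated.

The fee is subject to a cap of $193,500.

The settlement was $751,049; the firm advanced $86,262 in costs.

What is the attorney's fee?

$123,151.94

Fee base (net of costs): $751,049 − $86,262 = $664,787
First $38,500 at 37% = $14,245.00
Next $107,500 at 31% = $33,325.00
Next $70,500 at 24.5% = $17,272.50
Next $64,500 at 19% = $12,255.00
Remaining $383,787 at 12% = $46,054.44
Fee: $14,245.00 + $33,325.00 + $17,272.50 + $12,255.00 + $46,054.44 = $123,151.94
$123,151.94 is under the $193,500 cap.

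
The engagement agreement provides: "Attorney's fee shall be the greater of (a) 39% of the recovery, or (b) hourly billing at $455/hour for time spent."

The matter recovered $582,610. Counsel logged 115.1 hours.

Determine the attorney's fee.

(a) 39% of $582,610 = $227,217.90
(b) 115.1 × $455 = $52,370.50
The greater is (a): $227,217.90.

$227,217.90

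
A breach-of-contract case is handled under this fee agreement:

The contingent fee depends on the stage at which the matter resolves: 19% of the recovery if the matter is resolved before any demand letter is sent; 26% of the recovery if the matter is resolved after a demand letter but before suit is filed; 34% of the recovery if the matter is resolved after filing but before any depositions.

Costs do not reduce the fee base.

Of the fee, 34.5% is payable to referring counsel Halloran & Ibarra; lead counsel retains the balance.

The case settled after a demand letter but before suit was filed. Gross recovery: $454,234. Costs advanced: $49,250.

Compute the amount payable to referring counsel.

Fee base is the gross recovery, $454,234; costs are reimbursed separately.
The matter settled after a demand letter but before suit was filed, so the 26% rate applies.
$454,234 × 26% = $118,100.84
Referral share: 34.5% of $118,100.84 = $40,744.79; lead counsel retains $118,100.84 − $40,744.79 = $77,356.05.

$40,744.79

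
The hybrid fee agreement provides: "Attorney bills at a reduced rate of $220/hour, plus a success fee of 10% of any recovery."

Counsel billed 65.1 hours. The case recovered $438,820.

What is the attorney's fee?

$58,204.00

Hourly: 65.1 × $220 = $14,322.00
Success fee: 10% of $438,820 = $43,882.00
Total: $14,322.00 + $43,882.00 = $58,204.00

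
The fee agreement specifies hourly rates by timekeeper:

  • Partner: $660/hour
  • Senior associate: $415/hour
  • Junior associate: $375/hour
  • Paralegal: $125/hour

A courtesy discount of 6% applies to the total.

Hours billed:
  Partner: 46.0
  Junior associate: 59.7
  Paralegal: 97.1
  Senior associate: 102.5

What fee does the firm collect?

Partner: 46.0 × $660 = $30,360.00
Senior associate: 102.5 × $415 = $42,537.50
Junior associate: 59.7 × $375 = $22,387.50
Paralegal: 97.1 × $125 = $12,137.50
Subtotal: $107,422.50
Less 6% discount: −$6,445.35
Total: $107,422.50 − $6,445.35 = $100,977.15

$100,977.15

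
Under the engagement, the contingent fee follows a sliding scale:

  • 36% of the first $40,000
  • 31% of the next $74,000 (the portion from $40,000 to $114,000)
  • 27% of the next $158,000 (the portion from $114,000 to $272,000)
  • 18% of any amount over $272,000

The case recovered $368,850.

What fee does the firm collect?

First $40,000 at 36% = $14,400.00
Next $74,000 at 31% = $22,940.00
Next $158,000 at 27% = $42,660.00
Remaining $96,850 at 18% = $17,433.00
Fee: $14,400.00 + $22,940.00 + $42,660.00 + $17,433.00 = $97,433.00

$97,433.00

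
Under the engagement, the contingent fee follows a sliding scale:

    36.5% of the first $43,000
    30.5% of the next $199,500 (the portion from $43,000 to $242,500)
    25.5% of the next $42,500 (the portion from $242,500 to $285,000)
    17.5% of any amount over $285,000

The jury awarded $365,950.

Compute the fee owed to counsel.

$101,546.25

First $43,000 at 36.5% = $15,695.00
Next $199,500 at 30.5% = $60,847.50
Next $42,500 at 25.5% = $10,837.50
Remaining $80,950 at 17.5% = $14,166.25
Fee: $15,695.00 + $60,847.50 + $10,837.50 + $14,166.25 = $101,546.25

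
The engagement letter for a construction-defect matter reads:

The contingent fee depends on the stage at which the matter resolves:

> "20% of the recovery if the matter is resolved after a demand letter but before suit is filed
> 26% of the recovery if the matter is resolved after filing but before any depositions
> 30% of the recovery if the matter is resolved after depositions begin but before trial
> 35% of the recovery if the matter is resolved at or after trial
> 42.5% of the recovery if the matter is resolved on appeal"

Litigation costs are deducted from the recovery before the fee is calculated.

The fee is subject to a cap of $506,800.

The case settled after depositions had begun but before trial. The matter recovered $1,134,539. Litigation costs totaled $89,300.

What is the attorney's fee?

Fee base (net of costs): $1,134,539 − $89,300 = $1,045,239
The matter settled after depositions had begun but before trial, so the 30% rate applies.
$1,045,239 × 30% = $313,571.70
$313,571.70 is under the $506,800 cap.

$313,571.70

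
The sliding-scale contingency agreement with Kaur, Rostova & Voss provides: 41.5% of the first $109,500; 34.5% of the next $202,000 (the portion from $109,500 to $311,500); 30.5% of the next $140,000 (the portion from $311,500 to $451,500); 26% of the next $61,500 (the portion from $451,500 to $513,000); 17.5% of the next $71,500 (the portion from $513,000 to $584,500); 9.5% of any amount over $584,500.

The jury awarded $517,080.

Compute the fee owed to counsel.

First $109,500 at 41.5% = $45,442.50
Next $202,000 at 34.5% = $69,690.00
Next $140,000 at 30.5% = $42,700.00
Next $61,500 at 26% = $15,990.00
Remaining $4,080 at 17.5% = $714.00
Fee: $45,442.50 + $69,690.00 + $42,700.00 + $15,990.00 + $714.00 = $174,536.50

$174,536.50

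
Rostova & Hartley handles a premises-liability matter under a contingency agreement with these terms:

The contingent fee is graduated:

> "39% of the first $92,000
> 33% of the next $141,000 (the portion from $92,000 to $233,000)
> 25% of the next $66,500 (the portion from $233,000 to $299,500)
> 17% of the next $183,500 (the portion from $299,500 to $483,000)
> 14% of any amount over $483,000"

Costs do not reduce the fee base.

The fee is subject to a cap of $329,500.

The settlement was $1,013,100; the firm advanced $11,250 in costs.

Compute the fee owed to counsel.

Fee base is the gross recovery, $1,013,100; costs are reimbursed separately.
First $92,000 at 39% = $35,880.00
Next $141,000 at 33% = $46,530.00
Next $66,500 at 25% = $16,625.00
Next $183,500 at 17% = $31,195.00
Remaining $530,100 at 14% = $74,214.00
Fee: $35,880.00 + $46,530.00 + $16,625.00 + $31,195.00 + $74,214.00 = $204,444.00
$204,444.00 is under the $329,500 cap.

$204,444.00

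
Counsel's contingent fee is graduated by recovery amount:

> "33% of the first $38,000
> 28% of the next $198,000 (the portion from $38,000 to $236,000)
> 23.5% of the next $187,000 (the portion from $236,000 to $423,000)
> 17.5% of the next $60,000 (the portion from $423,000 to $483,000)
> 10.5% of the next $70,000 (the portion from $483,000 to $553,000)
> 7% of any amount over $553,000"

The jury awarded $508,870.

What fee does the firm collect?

$125,141.35

First $38,000 at 33% = $12,540.00
Next $198,000 at 28% = $55,440.00
Next $187,000 at 23.5% = $43,945.00
Next $60,000 at 17.5% = $10,500.00
Remaining $25,870 at 10.5% = $2,716.35
Fee: $12,540.00 + $55,440.00 + $43,945.00 + $10,500.00 + $2,716.35 = $125,141.35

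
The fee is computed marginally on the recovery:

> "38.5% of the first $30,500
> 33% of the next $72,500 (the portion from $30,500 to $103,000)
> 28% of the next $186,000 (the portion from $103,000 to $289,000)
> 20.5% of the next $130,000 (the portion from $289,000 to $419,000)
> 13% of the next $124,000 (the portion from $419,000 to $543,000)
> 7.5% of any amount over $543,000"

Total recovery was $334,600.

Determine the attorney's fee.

$97,095.50

First $30,500 at 38.5% = $11,742.50
Next $72,500 at 33% = $23,925.00
Next $186,000 at 28% = $52,080.00
Remaining $45,600 at 20.5% = $9,348.00
Fee: $11,742.50 + $23,925.00 + $52,080.00 + $9,348.00 = $97,095.50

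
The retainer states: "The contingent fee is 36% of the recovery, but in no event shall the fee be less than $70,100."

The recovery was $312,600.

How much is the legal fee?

$112,536.00

36% of $312,600 = $112,536.00
That exceeds the $70,100 minimum.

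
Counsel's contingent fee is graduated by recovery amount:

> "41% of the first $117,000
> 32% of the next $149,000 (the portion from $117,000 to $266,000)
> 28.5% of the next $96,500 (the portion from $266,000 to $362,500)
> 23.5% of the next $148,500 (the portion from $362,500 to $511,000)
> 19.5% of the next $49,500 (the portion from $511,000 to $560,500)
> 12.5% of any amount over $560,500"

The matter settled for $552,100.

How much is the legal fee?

First $117,000 at 41% = $47,970.00
Next $149,000 at 32% = $47,680.00
Next $96,500 at 28.5% = $27,502.50
Next $148,500 at 23.5% = $34,897.50
Remaining $41,100 at 19.5% = $8,014.50
Fee: $47,970.00 + $47,680.00 + $27,502.50 + $34,897.50 + $8,014.50 = $166,064.50

$166,064.50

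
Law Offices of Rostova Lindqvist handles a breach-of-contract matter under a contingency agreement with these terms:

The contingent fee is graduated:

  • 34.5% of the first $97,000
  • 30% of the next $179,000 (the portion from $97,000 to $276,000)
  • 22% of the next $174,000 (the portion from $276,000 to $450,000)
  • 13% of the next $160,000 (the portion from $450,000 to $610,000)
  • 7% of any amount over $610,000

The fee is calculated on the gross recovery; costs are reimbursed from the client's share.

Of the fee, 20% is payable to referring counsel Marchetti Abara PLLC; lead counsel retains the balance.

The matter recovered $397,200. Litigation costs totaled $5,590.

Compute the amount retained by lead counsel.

Fee base is the gross recovery, $397,200; costs are reimbursed separately.
First $97,000 at 34.5% = $33,465.00
Next $179,000 at 30% = $53,700.00
Remaining $121,200 at 22% = $26,664.00
Fee: $33,465.00 + $53,700.00 + $26,664.00 = $113,829.00
Referral share: 20% of $113,829.00 = $22,765.80; lead counsel retains $113,829.00 − $22,765.80 = $91,063.20.

$91,063.20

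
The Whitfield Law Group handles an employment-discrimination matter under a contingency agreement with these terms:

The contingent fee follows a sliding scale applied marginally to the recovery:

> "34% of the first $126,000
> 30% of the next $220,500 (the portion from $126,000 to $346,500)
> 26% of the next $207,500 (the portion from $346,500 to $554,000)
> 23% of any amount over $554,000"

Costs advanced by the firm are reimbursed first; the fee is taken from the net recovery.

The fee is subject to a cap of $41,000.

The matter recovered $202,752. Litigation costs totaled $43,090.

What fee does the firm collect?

$41,000.00

Fee base (net of costs): $202,752 − $43,090 = $159,662
First $126,000 at 34% = $42,840.00
Remaining $33,662 at 30% = $10,098.60
Fee: $42,840.00 + $10,098.60 = $52,938.60
$52,938.60 exceeds the $41,000 cap, so the fee is capped at $41,000.00.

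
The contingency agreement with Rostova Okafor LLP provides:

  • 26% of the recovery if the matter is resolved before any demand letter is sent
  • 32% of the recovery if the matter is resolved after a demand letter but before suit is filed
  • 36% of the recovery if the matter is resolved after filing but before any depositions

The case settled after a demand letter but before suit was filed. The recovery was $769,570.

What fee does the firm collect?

The matter settled after a demand letter but before suit was filed, so the 32% rate applies.
$769,570 × 32% = $246,262.40

$246,262.40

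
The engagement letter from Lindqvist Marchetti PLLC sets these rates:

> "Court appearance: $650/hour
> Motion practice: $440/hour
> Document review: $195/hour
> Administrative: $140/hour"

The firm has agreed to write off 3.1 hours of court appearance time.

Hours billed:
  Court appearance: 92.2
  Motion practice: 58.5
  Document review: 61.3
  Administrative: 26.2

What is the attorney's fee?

$99,276.50

Court appearance: 92.2 × $650 = $59,930.00
Motion practice: 58.5 × $440 = $25,740.00
Document review: 61.3 × $195 = $11,953.50
Administrative: 26.2 × $140 = $3,668.00
Subtotal: $101,291.50
Write-off: 3.1 × $650 = $2,015.00
Total: $101,291.50 − $2,015.00 = $99,276.50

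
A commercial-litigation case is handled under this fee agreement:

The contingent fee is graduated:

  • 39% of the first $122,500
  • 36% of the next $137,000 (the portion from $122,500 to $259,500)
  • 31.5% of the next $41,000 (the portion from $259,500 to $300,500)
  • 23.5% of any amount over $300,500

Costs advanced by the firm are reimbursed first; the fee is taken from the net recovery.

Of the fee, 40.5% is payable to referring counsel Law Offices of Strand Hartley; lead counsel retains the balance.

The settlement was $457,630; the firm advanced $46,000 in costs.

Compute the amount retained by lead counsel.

Fee base (net of costs): $457,630 − $46,000 = $411,630
First $122,500 at 39% = $47,775.00
Next $137,000 at 36% = $49,320.00
Next $41,000 at 31.5% = $12,915.00
Remaining $111,130 at 23.5% = $26,115.55
Fee: $47,775.00 + $49,320.00 + $12,915.00 + $26,115.55 = $136,125.55
Referral share: 40.5% of $136,125.55 = $55,130.85; lead counsel retains $136,125.55 − $55,130.85 = $80,994.70.

$80,994.70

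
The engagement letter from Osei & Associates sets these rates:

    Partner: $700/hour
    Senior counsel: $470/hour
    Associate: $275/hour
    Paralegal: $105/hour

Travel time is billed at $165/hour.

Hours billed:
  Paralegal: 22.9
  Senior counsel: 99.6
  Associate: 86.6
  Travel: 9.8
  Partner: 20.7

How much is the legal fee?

$89,138.50

Partner: 20.7 × $700 = $14,490.00
Senior counsel: 99.6 × $470 = $46,812.00
Associate: 86.6 × $275 = $23,815.00
Paralegal: 22.9 × $105 = $2,404.50
Subtotal: $14,490.00 + $46,812.00 + $23,815.00 + $2,404.50 = $87,521.50
Travel: 9.8 × $165 = $1,617.00
Total: $87,521.50 + $1,617.00 = $89,138.50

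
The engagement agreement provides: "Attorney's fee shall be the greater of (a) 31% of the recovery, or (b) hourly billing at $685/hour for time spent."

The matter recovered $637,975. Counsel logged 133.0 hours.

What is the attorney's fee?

(a) 31% of $637,975 = $197,772.25
(b) 133.0 × $685 = $91,105.00
The greater is (a): $197,772.25.

$197,772.25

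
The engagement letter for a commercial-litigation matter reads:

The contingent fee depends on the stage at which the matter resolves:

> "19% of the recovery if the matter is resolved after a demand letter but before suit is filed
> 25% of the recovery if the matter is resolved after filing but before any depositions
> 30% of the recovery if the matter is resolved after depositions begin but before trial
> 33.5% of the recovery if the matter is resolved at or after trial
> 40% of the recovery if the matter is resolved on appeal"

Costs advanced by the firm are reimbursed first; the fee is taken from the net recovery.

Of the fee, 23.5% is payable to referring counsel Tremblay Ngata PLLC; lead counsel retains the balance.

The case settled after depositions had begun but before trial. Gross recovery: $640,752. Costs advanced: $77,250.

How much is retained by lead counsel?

Fee base (net of costs): $640,752 − $77,250 = $563,502
The matter settled after depositions had begun but before trial, so the 30% rate applies.
$563,502 × 30% = $169,050.60
Referral share: 23.5% of $169,050.60 = $39,726.89; lead counsel retains $169,050.60 − $39,726.89 = $129,323.71.

$129,323.71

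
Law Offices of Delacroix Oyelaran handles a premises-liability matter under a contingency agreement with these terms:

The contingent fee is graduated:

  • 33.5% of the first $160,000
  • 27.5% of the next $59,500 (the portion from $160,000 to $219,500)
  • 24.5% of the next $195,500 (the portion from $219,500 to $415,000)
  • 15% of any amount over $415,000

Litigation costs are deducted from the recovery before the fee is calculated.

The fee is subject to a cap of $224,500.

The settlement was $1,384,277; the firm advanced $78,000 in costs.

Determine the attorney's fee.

$224,500.00

Fee base (net of costs): $1,384,277 − $78,000 = $1,306,277
First $160,000 at 33.5% = $53,600.00
Next $59,500 at 27.5% = $16,362.50
Next $195,500 at 24.5% = $47,897.50
Remaining $891,277 at 15% = $133,691.55
Fee: $53,600.00 + $16,362.50 + $47,897.50 + $133,691.55 = $251,551.55
$251,551.55 exceeds the $224,500 cap, so the fee is capped at $224,500.00.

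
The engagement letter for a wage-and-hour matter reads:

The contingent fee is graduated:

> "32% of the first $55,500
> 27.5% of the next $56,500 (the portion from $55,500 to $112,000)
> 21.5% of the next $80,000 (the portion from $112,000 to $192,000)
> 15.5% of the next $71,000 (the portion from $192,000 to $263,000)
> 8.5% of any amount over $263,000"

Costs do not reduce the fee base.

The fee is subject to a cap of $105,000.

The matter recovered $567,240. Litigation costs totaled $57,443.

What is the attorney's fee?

$87,362.90

Fee base is the gross recovery, $567,240; costs are reimbursed separately.
First $55,500 at 32% = $17,760.00
Next $56,500 at 27.5% = $15,537.50
Next $80,000 at 21.5% = $17,200.00
Next $71,000 at 15.5% = $11,005.00
Remaining $304,240 at 8.5% = $25,860.40
Fee: $17,760.00 + $15,537.50 + $17,200.00 + $11,005.00 + $25,860.40 = $87,362.90
$87,362.90 is under the $105,000 cap.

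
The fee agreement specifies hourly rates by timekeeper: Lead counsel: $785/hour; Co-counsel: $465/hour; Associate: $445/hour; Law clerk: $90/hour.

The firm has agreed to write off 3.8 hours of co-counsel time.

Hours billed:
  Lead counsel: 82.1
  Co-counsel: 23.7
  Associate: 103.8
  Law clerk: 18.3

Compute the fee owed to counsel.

Lead counsel: 82.1 × $785 = $64,448.50
Co-counsel: 23.7 × $465 = $11,020.50
Associate: 103.8 × $445 = $46,191.00
Law clerk: 18.3 × $90 = $1,647.00
Subtotal: $123,307.00
Write-off: 3.8 × $465 = $1,767.00
Total: $123,307.00 − $1,767.00 = $121,540.00

$121,540.00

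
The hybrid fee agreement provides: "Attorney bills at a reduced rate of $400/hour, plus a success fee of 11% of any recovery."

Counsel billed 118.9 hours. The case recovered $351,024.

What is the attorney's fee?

$86,172.64

Hourly: 118.9 × $400 = $47,560.00
Success fee: 11% of $351,024 = $38,612.64
Total: $47,560.00 + $38,612.64 = $86,172.64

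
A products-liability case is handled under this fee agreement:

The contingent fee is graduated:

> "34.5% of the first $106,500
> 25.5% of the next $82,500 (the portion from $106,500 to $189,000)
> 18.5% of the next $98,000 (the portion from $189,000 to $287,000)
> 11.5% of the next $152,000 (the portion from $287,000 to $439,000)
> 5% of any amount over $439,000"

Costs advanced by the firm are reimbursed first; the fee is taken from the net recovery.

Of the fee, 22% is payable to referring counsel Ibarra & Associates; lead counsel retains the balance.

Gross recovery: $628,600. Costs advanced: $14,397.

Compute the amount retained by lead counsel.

Fee base (net of costs): $628,600 − $14,397 = $614,203
First $106,500 at 34.5% = $36,742.50
Next $82,500 at 25.5% = $21,037.50
Next $98,000 at 18.5% = $18,130.00
Next $152,000 at 11.5% = $17,480.00
Remaining $175,203 at 5% = $8,760.15
Fee: $36,742.50 + $21,037.50 + $18,130.00 + $17,480.00 + $8,760.15 = $102,150.15
Referral share: 22% of $102,150.15 = $22,473.03; lead counsel retains $102,150.15 − $22,473.03 = $79,677.12.

$79,677.12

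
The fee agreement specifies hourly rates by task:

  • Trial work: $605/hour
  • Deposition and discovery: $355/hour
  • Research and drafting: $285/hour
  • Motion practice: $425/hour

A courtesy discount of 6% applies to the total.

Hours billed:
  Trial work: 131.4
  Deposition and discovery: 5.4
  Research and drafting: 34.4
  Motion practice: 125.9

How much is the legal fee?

Trial work: 131.4 × $605 = $79,497.00
Deposition and discovery: 5.4 × $355 = $1,917.00
Research and drafting: 34.4 × $285 = $9,804.00
Motion practice: 125.9 × $425 = $53,507.50
Subtotal: $144,725.50
Less 6% discount: −$8,683.53
Total: $144,725.50 − $8,683.53 = $136,041.97

$136,041.97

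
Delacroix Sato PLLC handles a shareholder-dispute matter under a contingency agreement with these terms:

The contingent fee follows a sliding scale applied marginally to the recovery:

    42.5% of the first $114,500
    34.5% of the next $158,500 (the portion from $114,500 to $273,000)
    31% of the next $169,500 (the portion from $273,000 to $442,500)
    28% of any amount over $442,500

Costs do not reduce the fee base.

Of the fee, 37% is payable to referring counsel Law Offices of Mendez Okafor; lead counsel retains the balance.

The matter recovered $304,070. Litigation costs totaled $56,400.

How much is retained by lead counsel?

Fee base is the gross recovery, $304,070; costs are reimbursed separately.
First $114,500 at 42.5% = $48,662.50
Next $158,500 at 34.5% = $54,682.50
Remaining $31,070 at 31% = $9,631.70
Fee: $48,662.50 + $54,682.50 + $9,631.70 = $112,976.70
Referral share: 37% of $112,976.70 = $41,801.38; lead counsel retains $112,976.70 − $41,801.38 = $71,175.32.

$71,175.32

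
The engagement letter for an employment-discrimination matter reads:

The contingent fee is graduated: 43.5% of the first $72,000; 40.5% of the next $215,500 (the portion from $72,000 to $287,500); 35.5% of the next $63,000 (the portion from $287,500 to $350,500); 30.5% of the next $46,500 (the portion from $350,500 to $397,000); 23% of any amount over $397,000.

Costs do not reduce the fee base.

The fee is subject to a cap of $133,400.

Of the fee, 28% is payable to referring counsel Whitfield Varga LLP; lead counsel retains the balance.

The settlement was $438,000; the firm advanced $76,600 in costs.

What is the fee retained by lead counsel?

Fee base is the gross recovery, $438,000; costs are reimbursed separately.
First $72,000 at 43.5% = $31,320.00
Next $215,500 at 40.5% = $87,277.50
Next $63,000 at 35.5% = $22,365.00
Next $46,500 at 30.5% = $14,182.50
Remaining $41,000 at 23% = $9,430.00
Fee: $31,320.00 + $87,277.50 + $22,365.00 + $14,182.50 + $9,430.00 = $164,575.00
$164,575.00 exceeds the $133,400 cap, so the fee is capped at $133,400.00.
Referral share: 28% of $133,400.00 = $37,352.00; lead counsel retains $133,400.00 − $37,352.00 = $96,048.00.

$96,048.00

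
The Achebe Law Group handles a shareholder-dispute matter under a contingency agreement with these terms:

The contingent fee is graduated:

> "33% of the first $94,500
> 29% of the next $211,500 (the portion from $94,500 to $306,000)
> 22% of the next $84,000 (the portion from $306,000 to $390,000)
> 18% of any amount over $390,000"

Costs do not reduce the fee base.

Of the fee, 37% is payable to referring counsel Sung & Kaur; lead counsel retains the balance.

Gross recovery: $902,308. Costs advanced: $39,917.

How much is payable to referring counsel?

Fee base is the gross recovery, $902,308; costs are reimbursed separately.
First $94,500 at 33% = $31,185.00
Next $211,500 at 29% = $61,335.00
Next $84,000 at 22% = $18,480.00
Remaining $512,308 at 18% = $92,215.44
Fee: $31,185.00 + $61,335.00 + $18,480.00 + $92,215.44 = $203,215.44
Referral share: 37% of $203,215.44 = $75,189.71; lead counsel retains $203,215.44 − $75,189.71 = $128,025.73.

$75,189.71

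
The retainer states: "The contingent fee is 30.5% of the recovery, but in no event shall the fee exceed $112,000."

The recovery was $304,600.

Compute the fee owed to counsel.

30.5% of $304,600 = $92,903.00
That is under the $112,000 cap.

$92,903.00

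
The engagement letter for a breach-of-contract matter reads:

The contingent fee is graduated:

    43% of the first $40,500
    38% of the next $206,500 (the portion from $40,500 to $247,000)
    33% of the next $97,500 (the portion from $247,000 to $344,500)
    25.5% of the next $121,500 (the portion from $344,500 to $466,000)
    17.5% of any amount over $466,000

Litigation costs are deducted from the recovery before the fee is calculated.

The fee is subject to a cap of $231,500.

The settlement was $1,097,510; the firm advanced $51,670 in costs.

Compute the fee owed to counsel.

$231,500.00

Fee base (net of costs): $1,097,510 − $51,670 = $1,045,840
First $40,500 at 43% = $17,415.00
Next $206,500 at 38% = $78,470.00
Next $97,500 at 33% = $32,175.00
Next $121,500 at 25.5% = $30,982.50
Remaining $579,840 at 17.5% = $101,472.00
Fee: $17,415.00 + $78,470.00 + $32,175.00 + $30,982.50 + $101,472.00 = $260,514.50
$260,514.50 exceeds the $231,500 cap, so the fee is capped at $231,500.00.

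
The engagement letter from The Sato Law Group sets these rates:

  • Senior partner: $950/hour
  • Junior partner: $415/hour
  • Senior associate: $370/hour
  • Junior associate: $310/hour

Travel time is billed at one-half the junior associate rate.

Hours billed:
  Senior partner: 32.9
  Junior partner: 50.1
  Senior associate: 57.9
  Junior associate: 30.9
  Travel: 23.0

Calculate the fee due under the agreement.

$86,613.50

Senior partner: 32.9 × $950 = $31,255.00
Junior partner: 50.1 × $415 = $20,791.50
Senior associate: 57.9 × $370 = $21,423.00
Junior associate: 30.9 × $310 = $9,579.00
Subtotal: $31,255.00 + $20,791.50 + $21,423.00 + $9,579.00 = $83,048.50
Travel: 23.0 × ($310 ÷ 2) = 23.0 × $155.00 = $3,565.00
Total: $83,048.50 + $3,565.00 = $86,613.50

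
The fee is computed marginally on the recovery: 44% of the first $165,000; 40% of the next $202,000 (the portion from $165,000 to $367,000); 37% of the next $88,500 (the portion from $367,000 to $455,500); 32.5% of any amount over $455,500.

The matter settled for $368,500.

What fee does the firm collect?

First $165,000 at 44% = $72,600.00
Next $202,000 at 40% = $80,800.00
Remaining $1,500 at 37% = $555.00
Fee: $72,600.00 + $80,800.00 + $555.00 = $153,955.00

$153,955.00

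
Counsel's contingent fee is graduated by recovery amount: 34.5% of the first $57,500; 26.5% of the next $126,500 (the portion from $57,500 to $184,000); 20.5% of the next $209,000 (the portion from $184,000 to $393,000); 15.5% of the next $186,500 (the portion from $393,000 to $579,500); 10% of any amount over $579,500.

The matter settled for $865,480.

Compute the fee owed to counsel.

First $57,500 at 34.5% = $19,837.50
Next $126,500 at 26.5% = $33,522.50
Next $209,000 at 20.5% = $42,845.00
Next $186,500 at 15.5% = $28,907.50
Remaining $285,980 at 10% = $28,598.00
Fee: $19,837.50 + $33,522.50 + $42,845.00 + $28,907.50 + $28,598.00 = $153,710.50

$153,710.50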